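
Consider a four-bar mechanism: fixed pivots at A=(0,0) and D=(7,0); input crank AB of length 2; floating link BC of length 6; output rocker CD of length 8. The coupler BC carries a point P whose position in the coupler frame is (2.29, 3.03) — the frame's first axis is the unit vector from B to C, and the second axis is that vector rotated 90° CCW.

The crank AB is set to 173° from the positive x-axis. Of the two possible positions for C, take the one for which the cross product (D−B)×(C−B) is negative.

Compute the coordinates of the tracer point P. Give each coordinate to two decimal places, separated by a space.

A=(0,0), D=(7.00,0)
B = A + 2.00·(cos173°, sin173°) = (-1.9851, 0.2437)
|BD| = 8.9884
circle(B,6.00) ∩ circle(D,8.00): a=2.9366, h=5.2322
  candidates: C₊=(1.0923,5.3944) cross=47.029; C₋=(0.8086,-5.0662) cross=-47.029
  mode - wants cross < 0 → take C=(0.8086,-5.0662) (cross=-47.029)
ex = (C−B)/|BC| = (0.4656,-0.8850); ey = (0.8850,0.4656)
P = B + 2.29·ex + 3.03·ey = (1.7627,-0.3721)

1.76 -0.37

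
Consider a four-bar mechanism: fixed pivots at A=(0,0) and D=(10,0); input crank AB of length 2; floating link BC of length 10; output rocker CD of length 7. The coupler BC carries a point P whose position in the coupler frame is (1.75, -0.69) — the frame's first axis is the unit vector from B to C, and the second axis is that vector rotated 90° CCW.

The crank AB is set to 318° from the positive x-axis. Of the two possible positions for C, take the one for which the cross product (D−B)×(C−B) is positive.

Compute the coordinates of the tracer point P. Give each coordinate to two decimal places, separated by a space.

A=(0,0), D=(10.00,0)
B = A + 2.00·(cos318°, sin318°) = (1.4863, -1.3383)
|BD| = 8.6182
circle(B,10.00) ∩ circle(D,7.00): a=7.2680, h=6.8685
  candidates: C₊=(7.5995,6.5755) cross=59.195; C₋=(9.7327,-6.9949) cross=-59.195
  mode + wants cross > 0 → take C=(7.5995,6.5755) (cross=59.195)
ex = (C−B)/|BC| = (0.6113,0.7914); ey = (-0.7914,0.6113)
P = B + 1.75·ex + -0.69·ey = (3.1022,-0.3752)

3.10 -0.38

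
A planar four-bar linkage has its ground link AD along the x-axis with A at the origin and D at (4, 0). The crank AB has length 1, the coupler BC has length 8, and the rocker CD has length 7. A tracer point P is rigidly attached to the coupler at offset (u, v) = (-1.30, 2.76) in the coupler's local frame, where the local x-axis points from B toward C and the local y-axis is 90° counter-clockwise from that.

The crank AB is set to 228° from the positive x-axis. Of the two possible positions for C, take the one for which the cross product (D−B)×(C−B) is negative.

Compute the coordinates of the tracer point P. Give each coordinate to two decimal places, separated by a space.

0.68 2.00

A=(0,0), D=(4.00,0)
B = A + 1.00·(cos228°, sin228°) = (-0.6691, -0.7431)
|BD| = 4.7279
circle(B,8.00) ∩ circle(D,7.00): a=3.9503, h=6.9567
  candidates: C₊=(2.1386,6.7480) cross=32.890; C₋=(4.3255,-6.9924) cross=-32.890
  mode - wants cross < 0 → take C=(4.3255,-6.9924) (cross=-32.890)
ex = (C−B)/|BC| = (0.6243,-0.7812); ey = (0.7812,0.6243)
P = B + -1.30·ex + 2.76·ey = (0.6752,1.9955)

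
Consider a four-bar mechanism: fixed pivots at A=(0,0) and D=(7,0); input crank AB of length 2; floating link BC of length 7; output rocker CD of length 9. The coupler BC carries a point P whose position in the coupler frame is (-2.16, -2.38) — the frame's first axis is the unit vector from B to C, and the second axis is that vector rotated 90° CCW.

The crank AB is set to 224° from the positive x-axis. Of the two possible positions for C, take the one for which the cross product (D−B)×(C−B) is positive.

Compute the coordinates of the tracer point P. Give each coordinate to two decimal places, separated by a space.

0.50 -3.96

A=(0,0), D=(7.00,0)
B = A + 2.00·(cos224°, sin224°) = (-1.4387, -1.3893)
|BD| = 8.5523
circle(B,7.00) ∩ circle(D,9.00): a=2.4053, h=6.5738
  candidates: C₊=(-0.1332,5.4879) cross=56.221; C₋=(2.0026,-7.4850) cross=-56.221
  mode + wants cross > 0 → take C=(-0.1332,5.4879) (cross=56.221)
ex = (C−B)/|BC| = (0.1865,0.9825); ey = (-0.9825,0.1865)
P = B + -2.16·ex + -2.38·ey = (0.4967,-3.9553)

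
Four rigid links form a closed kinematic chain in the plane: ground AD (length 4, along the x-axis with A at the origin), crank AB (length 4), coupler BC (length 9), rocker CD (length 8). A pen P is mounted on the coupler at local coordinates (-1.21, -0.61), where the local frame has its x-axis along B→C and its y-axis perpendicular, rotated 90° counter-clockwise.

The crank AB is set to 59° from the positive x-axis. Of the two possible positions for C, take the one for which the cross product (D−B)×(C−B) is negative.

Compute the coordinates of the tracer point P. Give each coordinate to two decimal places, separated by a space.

A=(0,0), D=(4.00,0)
B = A + 4.00·(cos59°, sin59°) = (2.0602, 3.4287)
|BD| = 3.9394
circle(B,9.00) ∩ circle(D,8.00): a=4.1274, h=7.9978
  candidates: C₊=(11.0535,3.7747) cross=31.506; C₋=(-2.8683,-4.1019) cross=-31.506
  mode - wants cross < 0 → take C=(-2.8683,-4.1019) (cross=-31.506)
ex = (C−B)/|BC| = (-0.5476,-0.8367); ey = (0.8367,-0.5476)
P = B + -1.21·ex + -0.61·ey = (2.2124,4.7752)

2.21 4.78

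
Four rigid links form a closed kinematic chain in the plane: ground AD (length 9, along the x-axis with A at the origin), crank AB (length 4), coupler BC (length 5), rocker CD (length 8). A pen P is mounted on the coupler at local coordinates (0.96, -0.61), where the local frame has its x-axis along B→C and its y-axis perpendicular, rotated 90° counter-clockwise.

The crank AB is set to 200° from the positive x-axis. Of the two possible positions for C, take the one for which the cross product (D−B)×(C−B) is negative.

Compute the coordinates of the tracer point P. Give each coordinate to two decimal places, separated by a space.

-2.86 -2.07

A=(0,0), D=(9.00,0)
B = A + 4.00·(cos200°, sin200°) = (-3.7588, -1.3681)
|BD| = 12.8319
circle(B,5.00) ∩ circle(D,8.00): a=4.8963, h=1.0130
  candidates: C₊=(1.0016,0.1612) cross=12.999; C₋=(1.2176,-1.8533) cross=-12.999
  mode - wants cross < 0 → take C=(1.2176,-1.8533) (cross=-12.999)
ex = (C−B)/|BC| = (0.9953,-0.0970); ey = (0.0970,0.9953)
P = B + 0.96·ex + -0.61·ey = (-2.8625,-2.0684)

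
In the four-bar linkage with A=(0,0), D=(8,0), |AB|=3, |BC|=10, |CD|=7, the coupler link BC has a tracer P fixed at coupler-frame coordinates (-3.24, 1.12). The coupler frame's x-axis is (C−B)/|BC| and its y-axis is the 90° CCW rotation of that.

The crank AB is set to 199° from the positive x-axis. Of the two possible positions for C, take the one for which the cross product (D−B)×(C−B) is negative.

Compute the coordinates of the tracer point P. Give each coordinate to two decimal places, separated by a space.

-4.91 1.75

A=(0,0), D=(8.00,0)
B = A + 3.00·(cos199°, sin199°) = (-2.8366, -0.9767)
|BD| = 10.8805
circle(B,10.00) ∩ circle(D,7.00): a=7.7839, h=6.2778
  candidates: C₊=(4.3524,5.9745) cross=68.306; C₋=(5.4794,-6.5305) cross=-68.306
  mode - wants cross < 0 → take C=(5.4794,-6.5305) (cross=-68.306)
ex = (C−B)/|BC| = (0.8316,-0.5554); ey = (0.5554,0.8316)
P = B + -3.24·ex + 1.12·ey = (-4.9089,1.7541)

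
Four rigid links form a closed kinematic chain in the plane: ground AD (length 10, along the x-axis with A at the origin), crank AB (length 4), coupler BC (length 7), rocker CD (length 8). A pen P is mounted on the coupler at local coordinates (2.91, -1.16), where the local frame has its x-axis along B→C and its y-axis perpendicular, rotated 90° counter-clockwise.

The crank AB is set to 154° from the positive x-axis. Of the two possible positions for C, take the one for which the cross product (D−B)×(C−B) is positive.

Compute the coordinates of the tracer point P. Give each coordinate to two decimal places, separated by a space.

-0.47 1.57

A=(0,0), D=(10.00,0)
B = A + 4.00·(cos154°, sin154°) = (-3.5952, 1.7535)
|BD| = 13.7078
circle(B,7.00) ∩ circle(D,8.00): a=6.3068, h=3.0372
  candidates: C₊=(3.0483,3.9590) cross=41.634; C₋=(2.2713,-2.0655) cross=-41.634
  mode + wants cross > 0 → take C=(3.0483,3.9590) (cross=41.634)
ex = (C−B)/|BC| = (0.9491,0.3151); ey = (-0.3151,0.9491)
P = B + 2.91·ex + -1.16·ey = (-0.4679,1.5694)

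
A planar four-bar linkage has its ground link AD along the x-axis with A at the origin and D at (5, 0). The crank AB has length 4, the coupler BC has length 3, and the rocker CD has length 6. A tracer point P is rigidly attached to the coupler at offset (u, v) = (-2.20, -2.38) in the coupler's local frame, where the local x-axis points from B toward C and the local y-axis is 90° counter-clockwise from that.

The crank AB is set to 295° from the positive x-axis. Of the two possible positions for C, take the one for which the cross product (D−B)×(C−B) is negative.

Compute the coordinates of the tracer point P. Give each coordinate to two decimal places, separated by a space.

A=(0,0), D=(5.00,0)
B = A + 4.00·(cos295°, sin295°) = (1.6905, -3.6252)
|BD| = 4.9087
circle(B,3.00) ∩ circle(D,6.00): a=-0.2959, h=2.9854
  candidates: C₊=(-0.7138,-1.8310) cross=14.654; C₋=(3.6958,-5.8565) cross=-14.654
  mode - wants cross < 0 → take C=(3.6958,-5.8565) (cross=-14.654)
ex = (C−B)/|BC| = (0.6684,-0.7438); ey = (0.7438,0.6684)
P = B + -2.20·ex + -2.38·ey = (-1.5503,-3.5798)

-1.55 -3.58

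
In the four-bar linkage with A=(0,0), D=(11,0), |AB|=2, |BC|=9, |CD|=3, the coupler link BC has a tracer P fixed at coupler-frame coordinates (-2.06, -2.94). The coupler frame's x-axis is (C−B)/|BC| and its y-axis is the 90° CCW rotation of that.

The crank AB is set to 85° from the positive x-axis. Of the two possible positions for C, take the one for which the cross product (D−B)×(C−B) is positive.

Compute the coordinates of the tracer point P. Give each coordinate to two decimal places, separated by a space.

-1.76 -1.03

A=(0,0), D=(11.00,0)
B = A + 2.00·(cos85°, sin85°) = (0.1743, 1.9924)
|BD| = 11.0075
circle(B,9.00) ∩ circle(D,3.00): a=8.7742, h=2.0031
  candidates: C₊=(9.1662,2.3743) cross=22.050; C₋=(8.4411,-1.5658) cross=-22.050
  mode + wants cross > 0 → take C=(9.1662,2.3743) (cross=22.050)
ex = (C−B)/|BC| = (0.9991,0.0424); ey = (-0.0424,0.9991)
P = B + -2.06·ex + -2.94·ey = (-1.7591,-1.0324)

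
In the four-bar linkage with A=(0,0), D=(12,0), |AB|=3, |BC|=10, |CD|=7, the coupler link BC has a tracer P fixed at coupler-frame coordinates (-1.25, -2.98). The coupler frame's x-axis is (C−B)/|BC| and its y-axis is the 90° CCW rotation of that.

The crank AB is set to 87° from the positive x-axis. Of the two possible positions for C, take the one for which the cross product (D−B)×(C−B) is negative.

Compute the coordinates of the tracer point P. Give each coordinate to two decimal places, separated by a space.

A=(0,0), D=(12.00,0)
B = A + 3.00·(cos87°, sin87°) = (0.1570, 2.9959)
|BD| = 12.2160
circle(B,10.00) ∩ circle(D,7.00): a=8.1954, h=5.7302
  candidates: C₊=(9.5075,6.5412) cross=70.000; C₋=(6.6969,-4.5692) cross=-70.000
  mode - wants cross < 0 → take C=(6.6969,-4.5692) (cross=-70.000)
ex = (C−B)/|BC| = (0.6540,-0.7565); ey = (0.7565,0.6540)
P = B + -1.25·ex + -2.98·ey = (-2.9149,1.9926)

-2.91 1.99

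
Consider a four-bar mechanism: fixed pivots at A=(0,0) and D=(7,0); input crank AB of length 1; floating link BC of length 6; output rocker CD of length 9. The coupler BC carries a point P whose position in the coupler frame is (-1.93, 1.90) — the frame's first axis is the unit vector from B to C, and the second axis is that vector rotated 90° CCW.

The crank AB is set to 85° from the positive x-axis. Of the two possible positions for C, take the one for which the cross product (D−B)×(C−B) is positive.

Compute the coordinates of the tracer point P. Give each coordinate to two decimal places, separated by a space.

-2.14 -0.54

A=(0,0), D=(7.00,0)
B = A + 1.00·(cos85°, sin85°) = (0.0872, 0.9962)
|BD| = 6.9843
circle(B,6.00) ∩ circle(D,9.00): a=0.2706, h=5.9939
  candidates: C₊=(1.2099,6.8902) cross=41.863; C₋=(-0.5000,-4.9750) cross=-41.863
  mode + wants cross > 0 → take C=(1.2099,6.8902) (cross=41.863)
ex = (C−B)/|BC| = (0.1871,0.9823); ey = (-0.9823,0.1871)
P = B + -1.93·ex + 1.90·ey = (-2.1404,-0.5442)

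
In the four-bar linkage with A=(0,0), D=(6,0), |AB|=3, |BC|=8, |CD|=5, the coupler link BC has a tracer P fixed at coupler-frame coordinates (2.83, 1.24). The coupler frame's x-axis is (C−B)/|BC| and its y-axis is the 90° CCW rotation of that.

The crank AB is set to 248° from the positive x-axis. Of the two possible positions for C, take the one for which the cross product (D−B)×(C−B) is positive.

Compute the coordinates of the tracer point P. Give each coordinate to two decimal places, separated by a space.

A=(0,0), D=(6.00,0)
B = A + 3.00·(cos248°, sin248°) = (-1.1238, -2.7816)
|BD| = 7.6476
circle(B,8.00) ∩ circle(D,5.00): a=6.3736, h=4.8350
  candidates: C₊=(3.0547,4.0405) cross=36.976; C₋=(6.5718,-4.9672) cross=-36.976
  mode + wants cross > 0 → take C=(3.0547,4.0405) (cross=36.976)
ex = (C−B)/|BC| = (0.5223,0.8528); ey = (-0.8528,0.5223)
P = B + 2.83·ex + 1.24·ey = (-0.7031,0.2794)

-0.70 0.28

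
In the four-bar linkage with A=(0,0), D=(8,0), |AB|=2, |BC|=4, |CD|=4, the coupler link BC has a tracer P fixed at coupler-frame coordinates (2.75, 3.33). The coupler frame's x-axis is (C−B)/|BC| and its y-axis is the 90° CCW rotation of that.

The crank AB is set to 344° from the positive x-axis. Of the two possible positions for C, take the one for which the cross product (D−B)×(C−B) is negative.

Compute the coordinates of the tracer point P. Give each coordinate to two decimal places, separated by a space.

6.09 0.59

A=(0,0), D=(8.00,0)
B = A + 2.00·(cos344°, sin344°) = (1.9225, -0.5513)
|BD| = 6.1024
circle(B,4.00) ∩ circle(D,4.00): a=3.0512, h=2.5865
  candidates: C₊=(4.7276,2.3003) cross=15.784; C₋=(5.1949,-2.8516) cross=-15.784
  mode - wants cross < 0 → take C=(5.1949,-2.8516) (cross=-15.784)
ex = (C−B)/|BC| = (0.8181,-0.5751); ey = (0.5751,0.8181)
P = B + 2.75·ex + 3.33·ey = (6.0873,0.5915)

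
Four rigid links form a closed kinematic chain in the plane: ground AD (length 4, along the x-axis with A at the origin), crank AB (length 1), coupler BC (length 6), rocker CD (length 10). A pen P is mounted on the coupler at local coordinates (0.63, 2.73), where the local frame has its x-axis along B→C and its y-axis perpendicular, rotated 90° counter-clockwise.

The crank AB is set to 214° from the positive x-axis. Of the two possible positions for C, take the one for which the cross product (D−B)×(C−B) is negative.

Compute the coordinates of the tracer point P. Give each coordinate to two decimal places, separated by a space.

0.97 -2.71

A=(0,0), D=(4.00,0)
B = A + 1.00·(cos214°, sin214°) = (-0.8290, -0.5592)
|BD| = 4.8613
circle(B,6.00) ∩ circle(D,10.00): a=-4.1519, h=4.3314
  candidates: C₊=(-5.4517,3.2659) cross=21.056; C₋=(-4.4552,-5.3395) cross=-21.056
  mode - wants cross < 0 → take C=(-4.4552,-5.3395) (cross=-21.056)
ex = (C−B)/|BC| = (-0.6044,-0.7967); ey = (0.7967,-0.6044)
P = B + 0.63·ex + 2.73·ey = (0.9652,-2.7110)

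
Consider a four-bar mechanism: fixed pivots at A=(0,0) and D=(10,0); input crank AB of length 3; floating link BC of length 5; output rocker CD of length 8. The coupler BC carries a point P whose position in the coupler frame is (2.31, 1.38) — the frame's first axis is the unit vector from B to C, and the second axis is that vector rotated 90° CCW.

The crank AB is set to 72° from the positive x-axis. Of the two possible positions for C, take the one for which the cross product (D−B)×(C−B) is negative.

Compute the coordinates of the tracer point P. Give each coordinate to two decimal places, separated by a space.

2.87 0.99

A=(0,0), D=(10.00,0)
B = A + 3.00·(cos72°, sin72°) = (0.9271, 2.8532)
|BD| = 9.5110
circle(B,5.00) ∩ circle(D,8.00): a=2.7052, h=4.2050
  candidates: C₊=(4.7691,6.0529) cross=39.993; C₋=(2.2463,-1.9697) cross=-39.993
  mode - wants cross < 0 → take C=(2.2463,-1.9697) (cross=-39.993)
ex = (C−B)/|BC| = (0.2638,-0.9646); ey = (0.9646,0.2638)
P = B + 2.31·ex + 1.38·ey = (2.8676,0.9891)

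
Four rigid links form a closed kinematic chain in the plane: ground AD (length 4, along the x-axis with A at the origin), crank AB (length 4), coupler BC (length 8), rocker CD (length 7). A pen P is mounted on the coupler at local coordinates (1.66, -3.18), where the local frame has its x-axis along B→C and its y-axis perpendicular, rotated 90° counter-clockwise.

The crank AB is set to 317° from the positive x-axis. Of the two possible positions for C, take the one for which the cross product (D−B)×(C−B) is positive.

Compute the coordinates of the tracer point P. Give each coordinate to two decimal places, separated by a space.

4.39 0.55

A=(0,0), D=(4.00,0)
B = A + 4.00·(cos317°, sin317°) = (2.9254, -2.7280)
|BD| = 2.9320
circle(B,8.00) ∩ circle(D,7.00): a=4.0240, h=6.9143
  candidates: C₊=(-2.0330,3.5501) cross=20.273; C₋=(10.8334,-1.5181) cross=-20.273
  mode + wants cross > 0 → take C=(-2.0330,3.5501) (cross=20.273)
ex = (C−B)/|BC| = (-0.6198,0.7848); ey = (-0.7848,-0.6198)
P = B + 1.66·ex + -3.18·ey = (4.3921,0.5457)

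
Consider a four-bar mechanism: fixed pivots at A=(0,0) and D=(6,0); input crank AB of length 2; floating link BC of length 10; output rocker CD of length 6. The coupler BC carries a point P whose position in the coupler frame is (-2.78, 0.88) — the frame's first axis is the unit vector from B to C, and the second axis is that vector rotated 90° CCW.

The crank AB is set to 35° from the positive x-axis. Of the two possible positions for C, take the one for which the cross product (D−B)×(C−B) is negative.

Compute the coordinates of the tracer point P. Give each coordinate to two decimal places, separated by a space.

-0.11 3.48

A=(0,0), D=(6.00,0)
B = A + 2.00·(cos35°, sin35°) = (1.6383, 1.1472)
|BD| = 4.5100
circle(B,10.00) ∩ circle(D,6.00): a=9.3503, h=3.5456
  candidates: C₊=(11.5829,2.1979) cross=15.991; C₋=(9.7792,-4.6602) cross=-15.991
  mode - wants cross < 0 → take C=(9.7792,-4.6602) (cross=-15.991)
ex = (C−B)/|BC| = (0.8141,-0.5807); ey = (0.5807,0.8141)
P = B + -2.78·ex + 0.88·ey = (-0.1138,3.4780)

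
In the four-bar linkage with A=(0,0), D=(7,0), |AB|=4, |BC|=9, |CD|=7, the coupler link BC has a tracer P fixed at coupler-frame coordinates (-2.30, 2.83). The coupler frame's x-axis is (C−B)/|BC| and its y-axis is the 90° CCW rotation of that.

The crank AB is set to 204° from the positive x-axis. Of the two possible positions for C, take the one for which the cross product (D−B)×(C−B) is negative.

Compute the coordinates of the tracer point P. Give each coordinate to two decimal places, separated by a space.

A=(0,0), D=(7.00,0)
B = A + 4.00·(cos204°, sin204°) = (-3.6542, -1.6269)
|BD| = 10.7777
circle(B,9.00) ∩ circle(D,7.00): a=6.8734, h=5.8100
  candidates: C₊=(2.2634,5.1541) cross=62.619; C₋=(4.0175,-6.3328) cross=-62.619
  mode - wants cross < 0 → take C=(4.0175,-6.3328) (cross=-62.619)
ex = (C−B)/|BC| = (0.8524,-0.5229); ey = (0.5229,0.8524)
P = B + -2.30·ex + 2.83·ey = (-4.1350,1.9880)

-4.13 1.99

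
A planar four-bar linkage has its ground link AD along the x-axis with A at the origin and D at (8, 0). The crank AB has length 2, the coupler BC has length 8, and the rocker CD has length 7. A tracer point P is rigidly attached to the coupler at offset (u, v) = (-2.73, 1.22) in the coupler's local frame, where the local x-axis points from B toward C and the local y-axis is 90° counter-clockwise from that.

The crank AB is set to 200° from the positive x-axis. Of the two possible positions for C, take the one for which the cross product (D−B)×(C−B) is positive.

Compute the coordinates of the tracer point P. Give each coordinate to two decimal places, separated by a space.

-4.60 -1.92

A=(0,0), D=(8.00,0)
B = A + 2.00·(cos200°, sin200°) = (-1.8794, -0.6840)
|BD| = 9.9030
circle(B,8.00) ∩ circle(D,7.00): a=5.7089, h=5.6044
  candidates: C₊=(3.4287,5.3013) cross=55.500; C₋=(4.2030,-5.8807) cross=-55.500
  mode + wants cross > 0 → take C=(3.4287,5.3013) (cross=55.500)
ex = (C−B)/|BC| = (0.6635,0.7482); ey = (-0.7482,0.6635)
P = B + -2.73·ex + 1.22·ey = (-4.6035,-1.9170)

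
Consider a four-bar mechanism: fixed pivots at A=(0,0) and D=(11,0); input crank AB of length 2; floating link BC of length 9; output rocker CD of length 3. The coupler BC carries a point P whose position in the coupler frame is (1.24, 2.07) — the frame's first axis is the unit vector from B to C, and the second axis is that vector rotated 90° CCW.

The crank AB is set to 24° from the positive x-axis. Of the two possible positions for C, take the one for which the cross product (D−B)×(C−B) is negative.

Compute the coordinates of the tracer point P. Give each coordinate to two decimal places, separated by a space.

A=(0,0), D=(11.00,0)
B = A + 2.00·(cos24°, sin24°) = (1.8271, 0.8135)
|BD| = 9.2089
circle(B,9.00) ∩ circle(D,3.00): a=8.5137, h=2.9183
  candidates: C₊=(10.5653,2.9683) cross=26.875; C₋=(10.0497,-2.8455) cross=-26.875
  mode - wants cross < 0 → take C=(10.0497,-2.8455) (cross=-26.875)
ex = (C−B)/|BC| = (0.9136,-0.4066); ey = (0.4066,0.9136)
P = B + 1.24·ex + 2.07·ey = (3.8016,2.2006)

3.80 2.20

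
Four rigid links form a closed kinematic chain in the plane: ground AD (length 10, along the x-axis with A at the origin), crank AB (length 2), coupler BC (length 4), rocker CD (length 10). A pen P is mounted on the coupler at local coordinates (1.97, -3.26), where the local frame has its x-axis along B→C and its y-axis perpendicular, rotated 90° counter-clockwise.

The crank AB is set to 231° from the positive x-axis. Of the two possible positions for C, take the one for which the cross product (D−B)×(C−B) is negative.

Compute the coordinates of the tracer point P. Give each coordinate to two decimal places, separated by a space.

-2.64 -5.11

A=(0,0), D=(10.00,0)
B = A + 2.00·(cos231°, sin231°) = (-1.2586, -1.5543)
|BD| = 11.3654
circle(B,4.00) ∩ circle(D,10.00): a=1.9873, h=3.4714
  candidates: C₊=(0.2352,2.1563) cross=39.454; C₋=(1.1847,-4.7213) cross=-39.454
  mode - wants cross < 0 → take C=(1.1847,-4.7213) (cross=-39.454)
ex = (C−B)/|BC| = (0.6108,-0.7918); ey = (0.7918,0.6108)
P = B + 1.97·ex + -3.26·ey = (-2.6364,-5.1054)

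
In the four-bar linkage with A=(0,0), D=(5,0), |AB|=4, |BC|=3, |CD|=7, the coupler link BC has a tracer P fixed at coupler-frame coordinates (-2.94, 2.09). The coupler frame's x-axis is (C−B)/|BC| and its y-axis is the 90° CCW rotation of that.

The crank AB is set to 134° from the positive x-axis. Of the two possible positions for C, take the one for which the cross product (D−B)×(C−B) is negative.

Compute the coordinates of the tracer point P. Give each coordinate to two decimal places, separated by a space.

A=(0,0), D=(5.00,0)
B = A + 4.00·(cos134°, sin134°) = (-2.7786, 2.8774)
|BD| = 8.2938
circle(B,3.00) ∩ circle(D,7.00): a=1.7354, h=2.4471
  candidates: C₊=(-0.3020,4.5704) cross=20.296; C₋=(-2.0000,-0.0198) cross=-20.296
  mode - wants cross < 0 → take C=(-2.0000,-0.0198) (cross=-20.296)
ex = (C−B)/|BC| = (0.2596,-0.9657); ey = (0.9657,0.2596)
P = B + -2.94·ex + 2.09·ey = (-1.5233,6.2591)

-1.52 6.26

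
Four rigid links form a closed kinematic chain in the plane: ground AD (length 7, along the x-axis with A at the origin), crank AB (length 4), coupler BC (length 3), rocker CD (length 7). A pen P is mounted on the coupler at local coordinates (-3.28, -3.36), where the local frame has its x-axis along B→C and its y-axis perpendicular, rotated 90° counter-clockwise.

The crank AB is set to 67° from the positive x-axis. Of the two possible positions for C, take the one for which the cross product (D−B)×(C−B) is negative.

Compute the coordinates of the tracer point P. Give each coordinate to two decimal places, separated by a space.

A=(0,0), D=(7.00,0)
B = A + 4.00·(cos67°, sin67°) = (1.5629, 3.6820)
|BD| = 6.5665
circle(B,3.00) ∩ circle(D,7.00): a=0.2375, h=2.9906
  candidates: C₊=(3.4365,6.0251) cross=19.638; C₋=(0.0827,1.0726) cross=-19.638
  mode - wants cross < 0 → take C=(0.0827,1.0726) (cross=-19.638)
ex = (C−B)/|BC| = (-0.4934,-0.8698); ey = (0.8698,-0.4934)
P = B + -3.28·ex + -3.36·ey = (0.2588,8.1928)

0.26 8.19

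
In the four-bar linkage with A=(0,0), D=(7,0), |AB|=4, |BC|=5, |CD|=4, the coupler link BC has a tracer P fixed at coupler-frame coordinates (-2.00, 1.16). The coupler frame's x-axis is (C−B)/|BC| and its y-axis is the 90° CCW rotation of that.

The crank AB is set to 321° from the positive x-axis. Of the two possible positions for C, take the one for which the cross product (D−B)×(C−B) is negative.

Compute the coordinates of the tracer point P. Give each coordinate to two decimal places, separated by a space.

1.51 -0.85

A=(0,0), D=(7.00,0)
B = A + 4.00·(cos321°, sin321°) = (3.1086, -2.5173)
|BD| = 4.6346
circle(B,5.00) ∩ circle(D,4.00): a=3.2883, h=3.7666
  candidates: C₊=(3.8237,2.4313) cross=17.457; C₋=(7.9154,-3.8939) cross=-17.457
  mode - wants cross < 0 → take C=(7.9154,-3.8939) (cross=-17.457)
ex = (C−B)/|BC| = (0.9614,-0.2753); ey = (0.2753,0.9614)
P = B + -2.00·ex + 1.16·ey = (1.5052,-0.8515)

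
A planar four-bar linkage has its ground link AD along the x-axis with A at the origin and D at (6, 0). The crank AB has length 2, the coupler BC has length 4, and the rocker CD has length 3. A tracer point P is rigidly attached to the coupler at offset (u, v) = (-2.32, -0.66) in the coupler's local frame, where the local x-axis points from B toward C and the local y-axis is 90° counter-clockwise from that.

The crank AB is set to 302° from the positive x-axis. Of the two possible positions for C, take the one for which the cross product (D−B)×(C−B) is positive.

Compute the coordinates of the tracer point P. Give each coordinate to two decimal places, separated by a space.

A=(0,0), D=(6.00,0)
B = A + 2.00·(cos302°, sin302°) = (1.0598, -1.6961)
|BD| = 5.2232
circle(B,4.00) ∩ circle(D,3.00): a=3.2817, h=2.2870
  candidates: C₊=(3.4210,1.5326) cross=11.946; C₋=(4.9063,-2.7935) cross=-11.946
  mode + wants cross > 0 → take C=(3.4210,1.5326) (cross=11.946)
ex = (C−B)/|BC| = (0.5903,0.8072); ey = (-0.8072,0.5903)
P = B + -2.32·ex + -0.66·ey = (0.2231,-3.9584)

0.22 -3.96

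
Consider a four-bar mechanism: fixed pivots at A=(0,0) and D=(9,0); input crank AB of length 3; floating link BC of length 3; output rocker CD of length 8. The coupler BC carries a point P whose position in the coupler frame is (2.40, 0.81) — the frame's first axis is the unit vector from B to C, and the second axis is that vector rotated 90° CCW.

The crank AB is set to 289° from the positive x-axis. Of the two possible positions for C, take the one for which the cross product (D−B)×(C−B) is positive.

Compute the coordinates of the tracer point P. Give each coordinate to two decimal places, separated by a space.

A=(0,0), D=(9.00,0)
B = A + 3.00·(cos289°, sin289°) = (0.9767, -2.8366)
|BD| = 8.5100
circle(B,3.00) ∩ circle(D,8.00): a=1.0235, h=2.8200
  candidates: C₊=(1.0017,0.1633) cross=23.998; C₋=(2.8816,-5.1542) cross=-23.998
  mode + wants cross > 0 → take C=(1.0017,0.1633) (cross=23.998)
ex = (C−B)/|BC| = (0.0083,1.0000); ey = (-1.0000,0.0083)
P = B + 2.40·ex + 0.81·ey = (0.1867,-0.4299)

0.19 -0.43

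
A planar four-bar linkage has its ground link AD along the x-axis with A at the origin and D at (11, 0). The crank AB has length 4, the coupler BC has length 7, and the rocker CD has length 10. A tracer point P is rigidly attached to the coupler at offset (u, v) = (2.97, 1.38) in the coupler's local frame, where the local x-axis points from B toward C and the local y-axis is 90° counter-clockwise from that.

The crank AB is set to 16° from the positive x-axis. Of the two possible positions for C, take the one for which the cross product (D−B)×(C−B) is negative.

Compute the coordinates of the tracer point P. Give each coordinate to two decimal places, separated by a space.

A=(0,0), D=(11.00,0)
B = A + 4.00·(cos16°, sin16°) = (3.8450, 1.1025)
|BD| = 7.2394
circle(B,7.00) ∩ circle(D,10.00): a=0.0973, h=6.9993
  candidates: C₊=(5.0072,8.0054) cross=50.671; C₋=(2.8752,-5.8299) cross=-50.671
  mode - wants cross < 0 → take C=(2.8752,-5.8299) (cross=-50.671)
ex = (C−B)/|BC| = (-0.1385,-0.9904); ey = (0.9904,-0.1385)
P = B + 2.97·ex + 1.38·ey = (4.8003,-2.0300)

4.80 -2.03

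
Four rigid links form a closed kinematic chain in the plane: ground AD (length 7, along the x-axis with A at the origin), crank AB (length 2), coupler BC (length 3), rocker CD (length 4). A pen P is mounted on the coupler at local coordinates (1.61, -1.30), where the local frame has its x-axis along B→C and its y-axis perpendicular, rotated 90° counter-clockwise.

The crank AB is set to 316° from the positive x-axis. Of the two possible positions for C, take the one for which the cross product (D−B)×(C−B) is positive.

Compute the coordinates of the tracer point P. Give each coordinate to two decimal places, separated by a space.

3.42 -0.81

A=(0,0), D=(7.00,0)
B = A + 2.00·(cos316°, sin316°) = (1.4387, -1.3893)
|BD| = 5.7322
circle(B,3.00) ∩ circle(D,4.00): a=2.2555, h=1.9780
  candidates: C₊=(3.1476,1.0764) cross=11.338; C₋=(4.1064,-2.7617) cross=-11.338
  mode + wants cross > 0 → take C=(3.1476,1.0764) (cross=11.338)
ex = (C−B)/|BC| = (0.5696,0.8219); ey = (-0.8219,0.5696)
P = B + 1.61·ex + -1.30·ey = (3.4243,-0.8066)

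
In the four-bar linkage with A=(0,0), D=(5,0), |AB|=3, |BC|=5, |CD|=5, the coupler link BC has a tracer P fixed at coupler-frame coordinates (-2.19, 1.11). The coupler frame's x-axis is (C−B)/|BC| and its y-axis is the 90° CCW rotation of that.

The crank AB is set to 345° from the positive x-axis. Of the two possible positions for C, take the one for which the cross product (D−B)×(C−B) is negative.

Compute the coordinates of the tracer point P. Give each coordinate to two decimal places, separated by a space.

A=(0,0), D=(5.00,0)
B = A + 3.00·(cos345°, sin345°) = (2.8978, -0.7765)
|BD| = 2.2410
circle(B,5.00) ∩ circle(D,5.00): a=1.1205, h=4.8728
  candidates: C₊=(2.2606,4.1828) cross=10.920; C₋=(5.6372,-4.9592) cross=-10.920
  mode - wants cross < 0 → take C=(5.6372,-4.9592) (cross=-10.920)
ex = (C−B)/|BC| = (0.5479,-0.8366); ey = (0.8366,0.5479)
P = B + -2.19·ex + 1.11·ey = (2.6265,1.6637)

2.63 1.66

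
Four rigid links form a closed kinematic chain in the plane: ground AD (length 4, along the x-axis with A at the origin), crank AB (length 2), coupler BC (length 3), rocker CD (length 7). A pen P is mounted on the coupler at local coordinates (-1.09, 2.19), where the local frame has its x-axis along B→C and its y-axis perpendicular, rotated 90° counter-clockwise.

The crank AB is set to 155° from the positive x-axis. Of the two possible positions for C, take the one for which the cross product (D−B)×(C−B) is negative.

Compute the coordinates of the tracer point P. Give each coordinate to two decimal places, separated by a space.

0.60 1.24

A=(0,0), D=(4.00,0)
B = A + 2.00·(cos155°, sin155°) = (-1.8126, 0.8452)
|BD| = 5.8737
circle(B,3.00) ∩ circle(D,7.00): a=-0.4681, h=2.9633
  candidates: C₊=(-1.8494,3.8450) cross=17.405; C₋=(-2.7023,-2.0198) cross=-17.405
  mode - wants cross < 0 → take C=(-2.7023,-2.0198) (cross=-17.405)
ex = (C−B)/|BC| = (-0.2965,-0.9550); ey = (0.9550,-0.2965)
P = B + -1.09·ex + 2.19·ey = (0.6021,1.2368)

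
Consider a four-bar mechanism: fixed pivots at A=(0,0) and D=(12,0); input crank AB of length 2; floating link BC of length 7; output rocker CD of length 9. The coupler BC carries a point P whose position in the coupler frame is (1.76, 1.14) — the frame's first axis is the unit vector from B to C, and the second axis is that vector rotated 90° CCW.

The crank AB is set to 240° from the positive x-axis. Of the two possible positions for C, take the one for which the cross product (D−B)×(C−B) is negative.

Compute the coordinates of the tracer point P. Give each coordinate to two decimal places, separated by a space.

A=(0,0), D=(12.00,0)
B = A + 2.00·(cos240°, sin240°) = (-1.0000, -1.7321)
|BD| = 13.1149
circle(B,7.00) ∩ circle(D,9.00): a=5.3374, h=4.5290
  candidates: C₊=(3.6926,3.4622) cross=59.397; C₋=(4.8888,-5.5165) cross=-59.397
  mode - wants cross < 0 → take C=(4.8888,-5.5165) (cross=-59.397)
ex = (C−B)/|BC| = (0.8413,-0.5406); ey = (0.5406,0.8413)
P = B + 1.76·ex + 1.14·ey = (1.0969,-1.7245)

1.10 -1.72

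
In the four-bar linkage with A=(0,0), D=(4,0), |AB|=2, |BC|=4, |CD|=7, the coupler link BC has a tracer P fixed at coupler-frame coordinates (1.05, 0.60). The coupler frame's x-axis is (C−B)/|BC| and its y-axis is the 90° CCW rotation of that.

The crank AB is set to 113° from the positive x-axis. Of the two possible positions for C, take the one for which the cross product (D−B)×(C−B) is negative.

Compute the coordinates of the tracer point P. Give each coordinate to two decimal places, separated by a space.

A=(0,0), D=(4.00,0)
B = A + 2.00·(cos113°, sin113°) = (-0.7815, 1.8410)
|BD| = 5.1236
circle(B,4.00) ∩ circle(D,7.00): a=-0.6585, h=3.9454
  candidates: C₊=(0.0216,5.7596) cross=20.215; C₋=(-2.8137,-1.6043) cross=-20.215
  mode - wants cross < 0 → take C=(-2.8137,-1.6043) (cross=-20.215)
ex = (C−B)/|BC| = (-0.5081,-0.8613); ey = (0.8613,-0.5081)
P = B + 1.05·ex + 0.60·ey = (-0.7981,0.6318)

-0.80 0.63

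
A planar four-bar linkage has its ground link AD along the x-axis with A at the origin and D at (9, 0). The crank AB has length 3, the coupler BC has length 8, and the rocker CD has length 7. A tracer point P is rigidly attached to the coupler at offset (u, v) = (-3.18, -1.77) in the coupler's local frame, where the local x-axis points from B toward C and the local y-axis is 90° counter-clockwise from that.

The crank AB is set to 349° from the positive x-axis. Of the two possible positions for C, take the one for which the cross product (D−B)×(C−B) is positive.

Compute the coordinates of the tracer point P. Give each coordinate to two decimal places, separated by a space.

3.08 -4.21

A=(0,0), D=(9.00,0)
B = A + 3.00·(cos349°, sin349°) = (2.9449, -0.5724)
|BD| = 6.0821
circle(B,8.00) ∩ circle(D,7.00): a=4.2742, h=6.7625
  candidates: C₊=(6.5636,6.5623) cross=41.130; C₋=(7.8366,-6.9026) cross=-41.130
  mode + wants cross > 0 → take C=(6.5636,6.5623) (cross=41.130)
ex = (C−B)/|BC| = (0.4523,0.8918); ey = (-0.8918,0.4523)
P = B + -3.18·ex + -1.77·ey = (3.0850,-4.2091)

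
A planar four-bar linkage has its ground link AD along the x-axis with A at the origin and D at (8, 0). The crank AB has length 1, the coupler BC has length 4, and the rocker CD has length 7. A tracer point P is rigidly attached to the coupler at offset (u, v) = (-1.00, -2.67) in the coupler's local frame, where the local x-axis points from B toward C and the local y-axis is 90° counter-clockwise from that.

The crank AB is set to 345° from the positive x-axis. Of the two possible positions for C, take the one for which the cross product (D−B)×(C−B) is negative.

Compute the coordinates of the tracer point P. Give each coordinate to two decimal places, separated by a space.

A=(0,0), D=(8.00,0)
B = A + 1.00·(cos345°, sin345°) = (0.9659, -0.2588)
|BD| = 7.0388
circle(B,4.00) ∩ circle(D,7.00): a=1.1753, h=3.8234
  candidates: C₊=(1.9998,3.6053) cross=26.913; C₋=(2.2810,-4.0365) cross=-26.913
  mode - wants cross < 0 → take C=(2.2810,-4.0365) (cross=-26.913)
ex = (C−B)/|BC| = (0.3288,-0.9444); ey = (0.9444,0.3288)
P = B + -1.00·ex + -2.67·ey = (-1.8844,-0.1922)

-1.88 -0.19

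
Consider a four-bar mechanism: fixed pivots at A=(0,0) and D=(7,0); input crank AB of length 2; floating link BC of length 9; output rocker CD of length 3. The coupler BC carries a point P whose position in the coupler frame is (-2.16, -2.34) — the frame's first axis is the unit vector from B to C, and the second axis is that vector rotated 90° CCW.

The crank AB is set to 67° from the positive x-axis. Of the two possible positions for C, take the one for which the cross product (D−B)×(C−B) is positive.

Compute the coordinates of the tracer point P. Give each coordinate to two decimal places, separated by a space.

A=(0,0), D=(7.00,0)
B = A + 2.00·(cos67°, sin67°) = (0.7815, 1.8410)
|BD| = 6.4853
circle(B,9.00) ∩ circle(D,3.00): a=8.7937, h=1.9162
  candidates: C₊=(9.7573,1.1821) cross=12.427; C₋=(8.6694,-2.4926) cross=-12.427
  mode + wants cross > 0 → take C=(9.7573,1.1821) (cross=12.427)
ex = (C−B)/|BC| = (0.9973,-0.0732); ey = (0.0732,0.9973)
P = B + -2.16·ex + -2.34·ey = (-1.5441,-0.3346)

-1.54 -0.33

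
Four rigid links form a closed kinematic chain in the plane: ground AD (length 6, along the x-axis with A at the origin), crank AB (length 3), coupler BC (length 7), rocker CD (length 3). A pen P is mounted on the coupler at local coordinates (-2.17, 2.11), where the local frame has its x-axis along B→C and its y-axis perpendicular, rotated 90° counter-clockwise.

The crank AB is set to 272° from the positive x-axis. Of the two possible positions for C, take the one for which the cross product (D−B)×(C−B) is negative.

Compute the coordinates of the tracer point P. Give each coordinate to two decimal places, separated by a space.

-2.13 -0.95

A=(0,0), D=(6.00,0)
B = A + 3.00·(cos272°, sin272°) = (0.1047, -2.9982)
|BD| = 6.6139
circle(B,7.00) ∩ circle(D,3.00): a=6.3309, h=2.9866
  candidates: C₊=(4.3939,2.5338) cross=19.753; C₋=(7.1016,-2.7904) cross=-19.753
  mode - wants cross < 0 → take C=(7.1016,-2.7904) (cross=-19.753)
ex = (C−B)/|BC| = (0.9996,0.0297); ey = (-0.0297,0.9996)
P = B + -2.17·ex + 2.11·ey = (-2.1270,-0.9535)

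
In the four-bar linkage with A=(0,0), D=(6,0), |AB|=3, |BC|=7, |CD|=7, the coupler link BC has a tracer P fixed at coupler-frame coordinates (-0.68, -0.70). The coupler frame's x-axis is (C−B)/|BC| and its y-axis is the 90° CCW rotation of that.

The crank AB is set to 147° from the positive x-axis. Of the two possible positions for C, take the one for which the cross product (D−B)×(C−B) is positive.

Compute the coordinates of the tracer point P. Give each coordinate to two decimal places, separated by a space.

-2.57 0.66

A=(0,0), D=(6.00,0)
B = A + 3.00·(cos147°, sin147°) = (-2.5160, 1.6339)
|BD| = 8.6713
circle(B,7.00) ∩ circle(D,7.00): a=4.3357, h=5.4956
  candidates: C₊=(2.7775,6.2141) cross=47.654; C₋=(0.7065,-4.5802) cross=-47.654
  mode + wants cross > 0 → take C=(2.7775,6.2141) (cross=47.654)
ex = (C−B)/|BC| = (0.7562,0.6543); ey = (-0.6543,0.7562)
P = B + -0.68·ex + -0.70·ey = (-2.5722,0.6596)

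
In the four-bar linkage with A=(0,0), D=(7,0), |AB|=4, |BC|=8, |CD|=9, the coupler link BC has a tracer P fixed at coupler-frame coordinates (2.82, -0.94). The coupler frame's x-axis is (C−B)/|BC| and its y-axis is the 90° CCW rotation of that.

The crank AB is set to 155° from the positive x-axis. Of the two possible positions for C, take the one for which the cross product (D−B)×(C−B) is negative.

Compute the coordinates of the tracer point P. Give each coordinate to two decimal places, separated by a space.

-3.24 -1.26

A=(0,0), D=(7.00,0)
B = A + 4.00·(cos155°, sin155°) = (-3.6252, 1.6905)
|BD| = 10.7589
circle(B,8.00) ∩ circle(D,9.00): a=4.5894, h=6.5527
  candidates: C₊=(1.9367,7.4407) cross=70.499; C₋=(-0.1224,-5.5019) cross=-70.499
  mode - wants cross < 0 → take C=(-0.1224,-5.5019) (cross=-70.499)
ex = (C−B)/|BC| = (0.4379,-0.8990); ey = (0.8990,0.4379)
P = B + 2.82·ex + -0.94·ey = (-3.2356,-1.2564)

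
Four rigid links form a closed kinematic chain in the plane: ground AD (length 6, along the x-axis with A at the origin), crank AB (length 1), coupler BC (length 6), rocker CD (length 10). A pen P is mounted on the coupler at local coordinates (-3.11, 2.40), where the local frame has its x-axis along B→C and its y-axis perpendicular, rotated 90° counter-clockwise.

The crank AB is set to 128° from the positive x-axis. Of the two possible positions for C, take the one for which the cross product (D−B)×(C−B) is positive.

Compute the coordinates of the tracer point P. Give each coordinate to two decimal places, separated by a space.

-2.59 -2.61

A=(0,0), D=(6.00,0)
B = A + 1.00·(cos128°, sin128°) = (-0.6157, 0.7880)
|BD| = 6.6624
circle(B,6.00) ∩ circle(D,10.00): a=-1.4718, h=5.8167
  candidates: C₊=(-1.3892,6.7379) cross=38.753; C₋=(-2.7651,-4.8137) cross=-38.753
  mode + wants cross > 0 → take C=(-1.3892,6.7379) (cross=38.753)
ex = (C−B)/|BC| = (-0.1289,0.9917); ey = (-0.9917,-0.1289)
P = B + -3.11·ex + 2.40·ey = (-2.5947,-2.6054)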